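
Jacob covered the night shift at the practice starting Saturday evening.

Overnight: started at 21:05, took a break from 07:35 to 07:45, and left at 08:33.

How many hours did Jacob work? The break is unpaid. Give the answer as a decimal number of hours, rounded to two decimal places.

11.30 hours

Overnight: 21:05 → midnight = 2 h 55 min; midnight → 08:33 = 8 h 33 min; span 11 h 28 min; less 10 min break → 11 h 18 min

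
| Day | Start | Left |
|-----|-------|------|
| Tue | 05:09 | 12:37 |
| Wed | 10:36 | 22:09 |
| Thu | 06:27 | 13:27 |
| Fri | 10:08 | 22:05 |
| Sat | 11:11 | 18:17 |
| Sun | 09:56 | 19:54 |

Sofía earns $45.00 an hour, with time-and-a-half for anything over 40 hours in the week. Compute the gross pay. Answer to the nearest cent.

Tue: 05:09–12:37 = 7 h 28 min
Wed: 10:36–22:09 = 11 h 33 min
Thu: 06:27–13:27 = 7 h 0 min
Fri: 10:08–22:05 = 11 h 57 min
Sat: 11:11–18:17 = 7 h 6 min
Sun: 09:56–19:54 = 9 h 58 min
Total worked: 55 h 2 min = 3302 min.
Regular 40 h 0 min = 2400 min at $45.00/h; overtime 15 h 2 min = 902 min at $67.50/h.
Pay = (2400 × $45.00 + 902 × $67.50) ÷ 60 = $2814.75.

$2814.75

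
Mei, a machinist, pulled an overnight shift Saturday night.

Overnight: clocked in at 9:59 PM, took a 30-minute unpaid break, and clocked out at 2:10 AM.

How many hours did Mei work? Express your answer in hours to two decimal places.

Overnight: 9:59 PM → midnight = 2 h 1 min; midnight → 2:10 AM = 2 h 10 min; span 4 h 11 min; less 30 min break → 3 h 41 min

3.68 hours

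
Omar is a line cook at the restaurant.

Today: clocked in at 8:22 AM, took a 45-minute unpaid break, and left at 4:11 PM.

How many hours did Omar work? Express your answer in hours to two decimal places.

Today: 8:22 AM–4:11 PM = 7 h 49 min; less 45 min break → 7 h 4 min

7.07 hours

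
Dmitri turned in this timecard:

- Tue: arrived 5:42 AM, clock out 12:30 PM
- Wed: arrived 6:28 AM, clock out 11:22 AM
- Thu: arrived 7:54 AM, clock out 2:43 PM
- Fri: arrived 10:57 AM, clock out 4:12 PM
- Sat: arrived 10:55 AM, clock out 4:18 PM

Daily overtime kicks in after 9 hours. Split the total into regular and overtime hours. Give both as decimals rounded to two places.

Regular 29.15 hours, overtime 0.00 hours

Tue: 5:42 AM–12:30 PM = 6 h 48 min
Wed: 6:28 AM–11:22 AM = 4 h 54 min
Thu: 7:54 AM–2:43 PM = 6 h 49 min
Fri: 10:57 AM–4:12 PM = 5 h 15 min
Sat: 10:55 AM–4:18 PM = 5 h 23 min
Tue reg 6 h 48 min / OT 0 h 0 min; Wed reg 4 h 54 min / OT 0 h 0 min; Thu reg 6 h 49 min / OT 0 h 0 min; Fri reg 5 h 15 min / OT 0 h 0 min; Sat reg 5 h 23 min / OT 0 h 0 min.
Totals: regular 29 h 9 min, overtime 0 h 0 min.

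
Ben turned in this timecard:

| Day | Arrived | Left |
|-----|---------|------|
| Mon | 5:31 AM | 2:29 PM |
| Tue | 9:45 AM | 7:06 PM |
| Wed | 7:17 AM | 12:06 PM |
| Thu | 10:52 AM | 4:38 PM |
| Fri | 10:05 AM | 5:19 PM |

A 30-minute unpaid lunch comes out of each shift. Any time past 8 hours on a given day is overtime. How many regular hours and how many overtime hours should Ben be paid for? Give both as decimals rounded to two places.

Regular 32.32 hours, overtime 1.32 hours

Mon: 5:31 AM–2:29 PM = 8 h 58 min; less 30 min break → 8 h 28 min
Tue: 9:45 AM–7:06 PM = 9 h 21 min; less 30 min break → 8 h 51 min
Wed: 7:17 AM–12:06 PM = 4 h 49 min; less 30 min break → 4 h 19 min
Thu: 10:52 AM–4:38 PM = 5 h 46 min; less 30 min break → 5 h 16 min
Fri: 10:05 AM–5:19 PM = 7 h 14 min; less 30 min break → 6 h 44 min
Mon reg 8 h 0 min / OT 0 h 28 min; Tue reg 8 h 0 min / OT 0 h 51 min; Wed reg 4 h 19 min / OT 0 h 0 min; Thu reg 5 h 16 min / OT 0 h 0 min; Fri reg 6 h 44 min / OT 0 h 0 min.
Totals: regular 32 h 19 min, overtime 1 h 19 min.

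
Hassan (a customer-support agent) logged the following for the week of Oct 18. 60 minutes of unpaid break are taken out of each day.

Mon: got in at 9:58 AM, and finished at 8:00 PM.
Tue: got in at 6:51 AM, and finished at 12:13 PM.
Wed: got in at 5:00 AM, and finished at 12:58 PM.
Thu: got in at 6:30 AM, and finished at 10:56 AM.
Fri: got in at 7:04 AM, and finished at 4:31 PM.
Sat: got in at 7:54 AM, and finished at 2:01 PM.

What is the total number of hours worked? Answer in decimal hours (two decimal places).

Mon: 9:58 AM–8:00 PM = 10 h 2 min; less 60 min break → 9 h 2 min
Tue: 6:51 AM–12:13 PM = 5 h 22 min; less 60 min break → 4 h 22 min
Wed: 5:00 AM–12:58 PM = 7 h 58 min; less 60 min break → 6 h 58 min
Thu: 6:30 AM–10:56 AM = 4 h 26 min; less 60 min break → 3 h 26 min
Fri: 7:04 AM–4:31 PM = 9 h 27 min; less 60 min break → 8 h 27 min
Sat: 7:54 AM–2:01 PM = 6 h 7 min; less 60 min break → 5 h 7 min
Total: 9 h 2 min + 4 h 22 min + 6 h 58 min + 3 h 26 min + 8 h 27 min + 5 h 7 min = 37 h 22 min.

37.37 hours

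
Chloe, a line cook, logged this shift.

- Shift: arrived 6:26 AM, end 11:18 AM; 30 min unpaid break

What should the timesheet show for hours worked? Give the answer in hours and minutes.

4 h 22 min

Shift: 6:26 AM–11:18 AM = 4 h 52 min; less 30 min break → 4 h 22 min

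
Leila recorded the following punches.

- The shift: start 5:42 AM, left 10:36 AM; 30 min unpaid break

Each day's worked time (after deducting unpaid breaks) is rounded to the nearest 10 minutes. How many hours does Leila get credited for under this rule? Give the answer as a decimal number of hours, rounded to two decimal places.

The shift: 5:42 AM–10:36 AM = 4 h 54 min − 30 min = 4 h 24 min → rounds to 4 h 20 min

4.33 hours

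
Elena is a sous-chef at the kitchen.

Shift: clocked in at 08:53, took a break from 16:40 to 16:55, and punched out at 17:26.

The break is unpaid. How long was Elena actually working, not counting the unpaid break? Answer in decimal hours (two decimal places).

Shift: 08:53–17:26 = 8 h 33 min; less 15 min break → 8 h 18 min

8.30 hours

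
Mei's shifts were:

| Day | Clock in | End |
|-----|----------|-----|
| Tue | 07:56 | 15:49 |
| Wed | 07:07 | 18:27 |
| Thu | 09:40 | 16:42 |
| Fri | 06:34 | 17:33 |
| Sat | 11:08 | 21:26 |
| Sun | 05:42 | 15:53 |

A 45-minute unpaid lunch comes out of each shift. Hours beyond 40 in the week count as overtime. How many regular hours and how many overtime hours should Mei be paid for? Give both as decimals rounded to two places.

Regular 40.00 hours, overtime 13.22 hours

Tue: 07:56–15:49 = 7 h 53 min; less 45 min break → 7 h 8 min
Wed: 07:07–18:27 = 11 h 20 min; less 45 min break → 10 h 35 min
Thu: 09:40–16:42 = 7 h 2 min; less 45 min break → 6 h 17 min
Fri: 06:34–17:33 = 10 h 59 min; less 45 min break → 10 h 14 min
Sat: 11:08–21:26 = 10 h 18 min; less 45 min break → 9 h 33 min
Sun: 05:42–15:53 = 10 h 11 min; less 45 min break → 9 h 26 min
Total worked: 53 h 13 min = 53.22 h.
Threshold 40 h → overtime 13 h 13 min, regular 40 h 0 min.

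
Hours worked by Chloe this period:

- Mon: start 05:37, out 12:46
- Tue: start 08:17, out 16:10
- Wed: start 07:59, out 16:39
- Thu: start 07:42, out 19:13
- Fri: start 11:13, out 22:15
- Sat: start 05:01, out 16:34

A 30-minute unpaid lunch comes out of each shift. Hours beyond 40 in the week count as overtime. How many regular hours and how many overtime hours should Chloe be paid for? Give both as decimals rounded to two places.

Regular 40.00 hours, overtime 14.80 hours

Mon: 05:37–12:46 = 7 h 9 min; less 30 min break → 6 h 39 min
Tue: 08:17–16:10 = 7 h 53 min; less 30 min break → 7 h 23 min
Wed: 07:59–16:39 = 8 h 40 min; less 30 min break → 8 h 10 min
Thu: 07:42–19:13 = 11 h 31 min; less 30 min break → 11 h 1 min
Fri: 11:13–22:15 = 11 h 2 min; less 30 min break → 10 h 32 min
Sat: 05:01–16:34 = 11 h 33 min; less 30 min break → 11 h 3 min
Total worked: 54 h 48 min = 54.80 h.
Threshold 40 h → overtime 14 h 48 min, regular 40 h 0 min.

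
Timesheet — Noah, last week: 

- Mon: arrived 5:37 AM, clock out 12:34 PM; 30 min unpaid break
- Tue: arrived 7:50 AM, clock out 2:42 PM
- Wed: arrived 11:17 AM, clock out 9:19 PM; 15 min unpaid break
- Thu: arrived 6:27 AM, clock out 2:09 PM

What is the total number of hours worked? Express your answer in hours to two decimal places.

Mon: 5:37 AM–12:34 PM = 6 h 57 min; less 30 min break → 6 h 27 min
Tue: 7:50 AM–2:42 PM = 6 h 52 min
Wed: 11:17 AM–9:19 PM = 10 h 2 min; less 15 min break → 9 h 47 min
Thu: 6:27 AM–2:09 PM = 7 h 42 min
Total: 6 h 27 min + 6 h 52 min + 9 h 47 min + 7 h 42 min = 30 h 48 min.

30.80 hours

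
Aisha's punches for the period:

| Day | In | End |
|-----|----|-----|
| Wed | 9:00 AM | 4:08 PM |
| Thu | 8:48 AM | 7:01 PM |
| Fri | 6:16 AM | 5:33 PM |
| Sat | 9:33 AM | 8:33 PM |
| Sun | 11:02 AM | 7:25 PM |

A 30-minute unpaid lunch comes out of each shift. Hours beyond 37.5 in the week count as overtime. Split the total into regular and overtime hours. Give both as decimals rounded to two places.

Regular 37.50 hours, overtime 8.02 hours

Wed: 9:00 AM–4:08 PM = 7 h 8 min; less 30 min break → 6 h 38 min
Thu: 8:48 AM–7:01 PM = 10 h 13 min; less 30 min break → 9 h 43 min
Fri: 6:16 AM–5:33 PM = 11 h 17 min; less 30 min break → 10 h 47 min
Sat: 9:33 AM–8:33 PM = 11 h 0 min; less 30 min break → 10 h 30 min
Sun: 11:02 AM–7:25 PM = 8 h 23 min; less 30 min break → 7 h 53 min
Total worked: 45 h 31 min = 45.52 h.
Threshold 37.5 h → overtime 8 h 1 min, regular 37 h 30 min.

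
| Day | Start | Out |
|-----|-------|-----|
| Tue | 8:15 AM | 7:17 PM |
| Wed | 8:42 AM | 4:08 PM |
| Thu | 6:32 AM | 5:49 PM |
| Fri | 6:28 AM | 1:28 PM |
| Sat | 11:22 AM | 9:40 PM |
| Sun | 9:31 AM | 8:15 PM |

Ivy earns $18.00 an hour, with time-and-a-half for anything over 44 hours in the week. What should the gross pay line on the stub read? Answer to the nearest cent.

$1164.15

Tue: 8:15 AM–7:17 PM = 11 h 2 min
Wed: 8:42 AM–4:08 PM = 7 h 26 min
Thu: 6:32 AM–5:49 PM = 11 h 17 min
Fri: 6:28 AM–1:28 PM = 7 h 0 min
Sat: 11:22 AM–9:40 PM = 10 h 18 min
Sun: 9:31 AM–8:15 PM = 10 h 44 min
Total worked: 57 h 47 min = 3467 min.
Regular 44 h 0 min = 2640 min at $18.00/h; overtime 13 h 47 min = 827 min at $27.00/h.
Pay = (2640 × $18.00 + 827 × $27.00) ÷ 60 = $1164.15.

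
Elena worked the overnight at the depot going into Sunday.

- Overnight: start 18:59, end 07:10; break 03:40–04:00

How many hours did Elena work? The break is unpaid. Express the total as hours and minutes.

Overnight: 18:59 → midnight = 5 h 1 min; midnight → 07:10 = 7 h 10 min; span 12 h 11 min; less 20 min break → 11 h 51 min

11 h 51 min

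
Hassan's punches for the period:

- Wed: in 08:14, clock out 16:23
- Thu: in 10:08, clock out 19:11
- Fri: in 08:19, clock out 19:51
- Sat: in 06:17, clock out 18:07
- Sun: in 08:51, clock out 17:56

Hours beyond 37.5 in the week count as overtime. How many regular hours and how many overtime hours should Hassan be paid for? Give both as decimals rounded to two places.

Regular 37.50 hours, overtime 12.15 hours

Wed: 08:14–16:23 = 8 h 9 min
Thu: 10:08–19:11 = 9 h 3 min
Fri: 08:19–19:51 = 11 h 32 min
Sat: 06:17–18:07 = 11 h 50 min
Sun: 08:51–17:56 = 9 h 5 min
Total worked: 49 h 39 min = 49.65 h.
Threshold 37.5 h → overtime 12 h 9 min, regular 37 h 30 min.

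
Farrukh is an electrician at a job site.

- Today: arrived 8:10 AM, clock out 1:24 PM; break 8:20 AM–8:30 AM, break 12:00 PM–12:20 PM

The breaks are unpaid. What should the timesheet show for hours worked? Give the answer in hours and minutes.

4 h 44 min

Today: 8:10 AM–1:24 PM = 5 h 14 min; less 30 min break → 4 h 44 min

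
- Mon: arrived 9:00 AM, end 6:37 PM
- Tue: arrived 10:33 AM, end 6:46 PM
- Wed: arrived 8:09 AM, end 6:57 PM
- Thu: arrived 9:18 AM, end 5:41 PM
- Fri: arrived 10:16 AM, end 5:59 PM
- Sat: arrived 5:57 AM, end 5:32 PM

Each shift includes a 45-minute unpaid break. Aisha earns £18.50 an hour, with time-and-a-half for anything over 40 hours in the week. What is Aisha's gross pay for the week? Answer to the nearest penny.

£1067.91

Mon: 9:00 AM–6:37 PM = 9 h 37 min; less 45 min break → 8 h 52 min
Tue: 10:33 AM–6:46 PM = 8 h 13 min; less 45 min break → 7 h 28 min
Wed: 8:09 AM–6:57 PM = 10 h 48 min; less 45 min break → 10 h 3 min
Thu: 9:18 AM–5:41 PM = 8 h 23 min; less 45 min break → 7 h 38 min
Fri: 10:16 AM–5:59 PM = 7 h 43 min; less 45 min break → 6 h 58 min
Sat: 5:57 AM–5:32 PM = 11 h 35 min; less 45 min break → 10 h 50 min
Total worked: 51 h 49 min = 3109 min.
Regular 40 h 0 min = 2400 min at £18.50/h; overtime 11 h 49 min = 709 min at £27.75/h.
Pay = (2400 × £18.50 + 709 × £27.75) ÷ 60 = £1067.91.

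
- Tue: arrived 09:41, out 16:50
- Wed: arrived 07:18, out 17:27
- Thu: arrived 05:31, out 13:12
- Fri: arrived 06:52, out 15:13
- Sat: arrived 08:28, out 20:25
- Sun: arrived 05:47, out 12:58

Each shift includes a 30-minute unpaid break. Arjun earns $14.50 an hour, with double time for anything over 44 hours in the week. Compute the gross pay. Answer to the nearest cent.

Tue: 09:41–16:50 = 7 h 9 min; less 30 min break → 6 h 39 min
Wed: 07:18–17:27 = 10 h 9 min; less 30 min break → 9 h 39 min
Thu: 05:31–13:12 = 7 h 41 min; less 30 min break → 7 h 11 min
Fri: 06:52–15:13 = 8 h 21 min; less 30 min break → 7 h 51 min
Sat: 08:28–20:25 = 11 h 57 min; less 30 min break → 11 h 27 min
Sun: 05:47–12:58 = 7 h 11 min; less 30 min break → 6 h 41 min
Total worked: 49 h 28 min = 2968 min.
Regular 44 h 0 min = 2640 min at $14.50/h; overtime 5 h 28 min = 328 min at $29.00/h.
Pay = (2640 × $14.50 + 328 × $29.00) ÷ 60 = $796.53.

$796.53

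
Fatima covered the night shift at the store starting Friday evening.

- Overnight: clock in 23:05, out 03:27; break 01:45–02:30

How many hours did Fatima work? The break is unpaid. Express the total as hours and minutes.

Overnight: 23:05 → midnight = 0 h 55 min; midnight → 03:27 = 3 h 27 min; span 4 h 22 min; less 45 min break → 3 h 37 min

3 h 37 min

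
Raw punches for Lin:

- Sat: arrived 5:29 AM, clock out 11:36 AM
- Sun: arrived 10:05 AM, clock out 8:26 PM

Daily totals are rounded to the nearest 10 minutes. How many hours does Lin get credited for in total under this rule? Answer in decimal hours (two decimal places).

16.50 hours

Sat: 5:29 AM–11:36 AM = 6 h 7 min → rounds to 6 h 10 min
Sun: 10:05 AM–8:26 PM = 10 h 21 min → rounds to 10 h 20 min
Total credited: 16 h 30 min.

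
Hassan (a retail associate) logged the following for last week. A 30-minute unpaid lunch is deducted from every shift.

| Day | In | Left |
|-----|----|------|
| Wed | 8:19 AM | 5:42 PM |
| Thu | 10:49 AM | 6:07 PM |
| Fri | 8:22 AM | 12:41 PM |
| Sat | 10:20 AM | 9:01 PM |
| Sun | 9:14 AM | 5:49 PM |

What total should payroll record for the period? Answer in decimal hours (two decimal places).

37.77 hours

Wed: 8:19 AM–5:42 PM = 9 h 23 min; less 30 min break → 8 h 53 min
Thu: 10:49 AM–6:07 PM = 7 h 18 min; less 30 min break → 6 h 48 min
Fri: 8:22 AM–12:41 PM = 4 h 19 min; less 30 min break → 3 h 49 min
Sat: 10:20 AM–9:01 PM = 10 h 41 min; less 30 min break → 10 h 11 min
Sun: 9:14 AM–5:49 PM = 8 h 35 min; less 30 min break → 8 h 5 min
Total: 8 h 53 min + 6 h 48 min + 3 h 49 min + 10 h 11 min + 8 h 5 min = 37 h 46 min.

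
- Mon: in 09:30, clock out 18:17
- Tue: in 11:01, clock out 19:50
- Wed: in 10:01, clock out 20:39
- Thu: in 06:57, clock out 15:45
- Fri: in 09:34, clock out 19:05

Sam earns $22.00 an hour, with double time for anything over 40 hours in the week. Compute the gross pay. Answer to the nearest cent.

Mon: 09:30–18:17 = 8 h 47 min
Tue: 11:01–19:50 = 8 h 49 min
Wed: 10:01–20:39 = 10 h 38 min
Thu: 06:57–15:45 = 8 h 48 min
Fri: 09:34–19:05 = 9 h 31 min
Total worked: 46 h 33 min = 2793 min.
Regular 40 h 0 min = 2400 min at $22.00/h; overtime 6 h 33 min = 393 min at $44.00/h.
Pay = (2400 × $22.00 + 393 × $44.00) ÷ 60 = $1168.20.

$1168.20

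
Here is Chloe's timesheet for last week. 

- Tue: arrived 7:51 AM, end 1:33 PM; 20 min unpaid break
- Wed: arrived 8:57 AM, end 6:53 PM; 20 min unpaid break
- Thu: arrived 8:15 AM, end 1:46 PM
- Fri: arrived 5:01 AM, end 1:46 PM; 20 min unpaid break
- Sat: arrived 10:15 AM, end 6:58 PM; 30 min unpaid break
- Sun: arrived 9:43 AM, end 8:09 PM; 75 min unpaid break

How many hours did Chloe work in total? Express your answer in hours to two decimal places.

Tue: 7:51 AM–1:33 PM = 5 h 42 min; less 20 min break → 5 h 22 min
Wed: 8:57 AM–6:53 PM = 9 h 56 min; less 20 min break → 9 h 36 min
Thu: 8:15 AM–1:46 PM = 5 h 31 min
Fri: 5:01 AM–1:46 PM = 8 h 45 min; less 20 min break → 8 h 25 min
Sat: 10:15 AM–6:58 PM = 8 h 43 min; less 30 min break → 8 h 13 min
Sun: 9:43 AM–8:09 PM = 10 h 26 min; less 75 min break → 9 h 11 min
Total: 5 h 22 min + 9 h 36 min + 5 h 31 min + 8 h 25 min + 8 h 13 min + 9 h 11 min = 46 h 18 min.

46.30 hours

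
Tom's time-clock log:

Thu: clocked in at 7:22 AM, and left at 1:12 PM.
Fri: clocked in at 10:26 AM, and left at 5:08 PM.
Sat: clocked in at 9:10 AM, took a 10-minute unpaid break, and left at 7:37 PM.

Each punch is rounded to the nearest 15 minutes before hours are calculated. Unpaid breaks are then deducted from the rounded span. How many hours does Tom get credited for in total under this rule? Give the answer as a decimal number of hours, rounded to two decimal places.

22.83 hours

Thu: in 7:22 AM→7:15 AM, out 1:12 PM→1:15 PM; 6 h 0 min
Fri: in 10:26 AM→10:30 AM, out 5:08 PM→5:15 PM; 6 h 45 min
Sat: in 9:10 AM→9:15 AM, out 7:37 PM→7:30 PM; 10 h 15 min − 10 min = 10 h 5 min
Total credited: 22 h 50 min.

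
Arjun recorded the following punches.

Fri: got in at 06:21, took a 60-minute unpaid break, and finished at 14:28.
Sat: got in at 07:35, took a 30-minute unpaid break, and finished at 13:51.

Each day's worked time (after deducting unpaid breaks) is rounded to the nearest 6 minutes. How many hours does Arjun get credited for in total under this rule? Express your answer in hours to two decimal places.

Fri: 06:21–14:28 = 8 h 7 min − 60 min = 7 h 7 min → rounds to 7 h 6 min
Sat: 07:35–13:51 = 6 h 16 min − 30 min = 5 h 46 min → rounds to 5 h 48 min
Total credited: 12 h 54 min.

12.90 hours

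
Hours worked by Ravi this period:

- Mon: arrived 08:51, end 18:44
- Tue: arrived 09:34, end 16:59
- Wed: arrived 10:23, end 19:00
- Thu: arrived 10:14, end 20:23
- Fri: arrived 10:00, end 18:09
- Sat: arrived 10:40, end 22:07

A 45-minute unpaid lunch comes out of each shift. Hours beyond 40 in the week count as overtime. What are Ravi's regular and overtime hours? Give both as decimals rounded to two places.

Regular 40.00 hours, overtime 11.17 hours

Mon: 08:51–18:44 = 9 h 53 min; less 45 min break → 9 h 8 min
Tue: 09:34–16:59 = 7 h 25 min; less 45 min break → 6 h 40 min
Wed: 10:23–19:00 = 8 h 37 min; less 45 min break → 7 h 52 min
Thu: 10:14–20:23 = 10 h 9 min; less 45 min break → 9 h 24 min
Fri: 10:00–18:09 = 8 h 9 min; less 45 min break → 7 h 24 min
Sat: 10:40–22:07 = 11 h 27 min; less 45 min break → 10 h 42 min
Total worked: 51 h 10 min = 51.17 h.
Threshold 40 h → overtime 11 h 10 min, regular 40 h 0 min.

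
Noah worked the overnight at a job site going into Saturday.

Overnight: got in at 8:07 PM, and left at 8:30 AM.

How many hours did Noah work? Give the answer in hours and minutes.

12 h 23 min

Overnight: 8:07 PM → midnight = 3 h 53 min; midnight → 8:30 AM = 8 h 30 min; span 12 h 23 min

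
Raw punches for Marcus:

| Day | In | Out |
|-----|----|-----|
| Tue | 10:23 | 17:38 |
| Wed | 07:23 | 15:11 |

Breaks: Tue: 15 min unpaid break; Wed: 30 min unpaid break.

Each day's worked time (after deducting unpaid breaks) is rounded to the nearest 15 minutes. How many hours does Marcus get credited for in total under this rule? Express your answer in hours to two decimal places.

Tue: 10:23–17:38 = 7 h 15 min − 15 min = 7 h 0 min → rounds to 7 h 0 min
Wed: 07:23–15:11 = 7 h 48 min − 30 min = 7 h 18 min → rounds to 7 h 15 min
Total credited: 14 h 15 min.

14.25 hours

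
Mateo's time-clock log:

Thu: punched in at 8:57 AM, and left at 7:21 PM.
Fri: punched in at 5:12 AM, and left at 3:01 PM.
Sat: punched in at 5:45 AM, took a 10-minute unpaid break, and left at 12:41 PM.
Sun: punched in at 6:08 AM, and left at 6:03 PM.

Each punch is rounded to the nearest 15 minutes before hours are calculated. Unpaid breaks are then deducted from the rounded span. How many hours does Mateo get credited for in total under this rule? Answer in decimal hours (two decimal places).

Thu: in 8:57 AM→9:00 AM, out 7:21 PM→7:15 PM; 10 h 15 min
Fri: in 5:12 AM→5:15 AM, out 3:01 PM→3:00 PM; 9 h 45 min
Sat: in 5:45 AM→5:45 AM, out 12:41 PM→12:45 PM; 7 h 0 min − 10 min = 6 h 50 min
Sun: in 6:08 AM→6:15 AM, out 6:03 PM→6:00 PM; 11 h 45 min
Total credited: 38 h 35 min.

38.58 hours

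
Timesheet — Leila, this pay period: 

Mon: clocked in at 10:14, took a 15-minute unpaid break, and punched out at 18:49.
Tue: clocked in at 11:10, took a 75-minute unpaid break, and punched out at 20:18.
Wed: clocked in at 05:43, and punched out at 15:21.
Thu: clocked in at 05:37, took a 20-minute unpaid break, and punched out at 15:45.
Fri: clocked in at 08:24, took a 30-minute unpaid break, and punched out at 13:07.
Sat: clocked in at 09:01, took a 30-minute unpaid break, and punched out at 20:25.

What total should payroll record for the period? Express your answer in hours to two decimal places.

50.77 hours

Mon: 10:14–18:49 = 8 h 35 min; less 15 min break → 8 h 20 min
Tue: 11:10–20:18 = 9 h 8 min; less 75 min break → 7 h 53 min
Wed: 05:43–15:21 = 9 h 38 min
Thu: 05:37–15:45 = 10 h 8 min; less 20 min break → 9 h 48 min
Fri: 08:24–13:07 = 4 h 43 min; less 30 min break → 4 h 13 min
Sat: 09:01–20:25 = 11 h 24 min; less 30 min break → 10 h 54 min
Total: 8 h 20 min + 7 h 53 min + 9 h 38 min + 9 h 48 min + 4 h 13 min + 10 h 54 min = 50 h 46 min.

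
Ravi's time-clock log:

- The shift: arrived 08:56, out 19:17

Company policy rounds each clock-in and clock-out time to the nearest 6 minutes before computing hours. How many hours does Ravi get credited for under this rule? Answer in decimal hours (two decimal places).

10.40 hours

The shift: in 08:56→08:54, out 19:17→19:18; 10 h 24 min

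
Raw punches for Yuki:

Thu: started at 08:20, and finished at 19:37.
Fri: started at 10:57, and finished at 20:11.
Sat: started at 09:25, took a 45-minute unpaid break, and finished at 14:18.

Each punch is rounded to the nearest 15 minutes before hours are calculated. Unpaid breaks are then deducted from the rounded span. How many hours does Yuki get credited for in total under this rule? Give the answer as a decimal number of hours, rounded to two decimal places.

Thu: in 08:20→08:15, out 19:37→19:30; 11 h 15 min
Fri: in 10:57→11:00, out 20:11→20:15; 9 h 15 min
Sat: in 09:25→09:30, out 14:18→14:15; 4 h 45 min − 45 min = 4 h 0 min
Total credited: 24 h 30 min.

24.50 hours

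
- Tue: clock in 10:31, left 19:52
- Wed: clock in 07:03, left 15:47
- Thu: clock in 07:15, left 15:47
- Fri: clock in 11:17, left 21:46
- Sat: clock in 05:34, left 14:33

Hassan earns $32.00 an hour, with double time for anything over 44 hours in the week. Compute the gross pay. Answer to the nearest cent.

$1541.33

Tue: 10:31–19:52 = 9 h 21 min
Wed: 07:03–15:47 = 8 h 44 min
Thu: 07:15–15:47 = 8 h 32 min
Fri: 11:17–21:46 = 10 h 29 min
Sat: 05:34–14:33 = 8 h 59 min
Total worked: 46 h 5 min = 2765 min.
Regular 44 h 0 min = 2640 min at $32.00/h; overtime 2 h 5 min = 125 min at $64.00/h.
Pay = (2640 × $32.00 + 125 × $64.00) ÷ 60 = $1541.33.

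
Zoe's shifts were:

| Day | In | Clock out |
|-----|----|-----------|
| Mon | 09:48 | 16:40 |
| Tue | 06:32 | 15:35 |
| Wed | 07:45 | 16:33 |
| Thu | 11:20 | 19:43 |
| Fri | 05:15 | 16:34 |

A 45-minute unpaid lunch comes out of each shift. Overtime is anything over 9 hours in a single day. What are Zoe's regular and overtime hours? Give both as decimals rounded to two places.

Mon: 09:48–16:40 = 6 h 52 min; less 45 min break → 6 h 7 min
Tue: 06:32–15:35 = 9 h 3 min; less 45 min break → 8 h 18 min
Wed: 07:45–16:33 = 8 h 48 min; less 45 min break → 8 h 3 min
Thu: 11:20–19:43 = 8 h 23 min; less 45 min break → 7 h 38 min
Fri: 05:15–16:34 = 11 h 19 min; less 45 min break → 10 h 34 min
Mon reg 6 h 7 min / OT 0 h 0 min; Tue reg 8 h 18 min / OT 0 h 0 min; Wed reg 8 h 3 min / OT 0 h 0 min; Thu reg 7 h 38 min / OT 0 h 0 min; Fri reg 9 h 0 min / OT 1 h 34 min.
Totals: regular 39 h 6 min, overtime 1 h 34 min.

Regular 39.10 hours, overtime 1.57 hours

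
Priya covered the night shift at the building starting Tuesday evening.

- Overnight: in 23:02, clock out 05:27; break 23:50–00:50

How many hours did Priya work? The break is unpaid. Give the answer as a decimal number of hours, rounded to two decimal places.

Overnight: 23:02 → midnight = 0 h 58 min; midnight → 05:27 = 5 h 27 min; span 6 h 25 min; less 60 min break → 5 h 25 min

5.42 hours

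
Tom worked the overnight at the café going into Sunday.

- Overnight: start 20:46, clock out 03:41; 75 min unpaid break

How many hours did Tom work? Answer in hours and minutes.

Overnight: 20:46 → midnight = 3 h 14 min; midnight → 03:41 = 3 h 41 min; span 6 h 55 min; less 75 min break → 5 h 40 min

5 h 40 min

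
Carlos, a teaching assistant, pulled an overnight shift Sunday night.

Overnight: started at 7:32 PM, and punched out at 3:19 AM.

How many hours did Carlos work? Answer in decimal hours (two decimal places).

Overnight: 7:32 PM → midnight = 4 h 28 min; midnight → 3:19 AM = 3 h 19 min; span 7 h 47 min

7.78 hours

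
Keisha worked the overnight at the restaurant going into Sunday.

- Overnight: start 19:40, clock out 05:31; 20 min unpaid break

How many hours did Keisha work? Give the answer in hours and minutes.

9 h 31 min

Overnight: 19:40 → midnight = 4 h 20 min; midnight → 05:31 = 5 h 31 min; span 9 h 51 min; less 20 min break → 9 h 31 min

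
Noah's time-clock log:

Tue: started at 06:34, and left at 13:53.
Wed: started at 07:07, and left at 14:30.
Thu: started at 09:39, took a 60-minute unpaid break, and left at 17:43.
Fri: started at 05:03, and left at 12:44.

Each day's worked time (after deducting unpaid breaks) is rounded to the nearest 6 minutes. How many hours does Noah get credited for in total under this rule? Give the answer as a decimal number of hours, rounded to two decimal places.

Tue: 06:34–13:53 = 7 h 19 min → rounds to 7 h 18 min
Wed: 07:07–14:30 = 7 h 23 min → rounds to 7 h 24 min
Thu: 09:39–17:43 = 8 h 4 min − 60 min = 7 h 4 min → rounds to 7 h 6 min
Fri: 05:03–12:44 = 7 h 41 min → rounds to 7 h 42 min
Total credited: 29 h 30 min.

29.50 hours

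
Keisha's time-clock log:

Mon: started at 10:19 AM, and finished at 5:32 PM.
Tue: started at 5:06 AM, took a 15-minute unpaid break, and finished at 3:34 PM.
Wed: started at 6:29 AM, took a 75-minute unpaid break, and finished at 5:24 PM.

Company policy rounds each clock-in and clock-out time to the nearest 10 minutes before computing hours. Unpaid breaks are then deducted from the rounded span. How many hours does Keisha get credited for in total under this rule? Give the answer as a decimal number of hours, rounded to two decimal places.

26.83 hours

Mon: in 10:19 AM→10:20 AM, out 5:32 PM→5:30 PM; 7 h 10 min
Tue: in 5:06 AM→5:10 AM, out 3:34 PM→3:30 PM; 10 h 20 min − 15 min = 10 h 5 min
Wed: in 6:29 AM→6:30 AM, out 5:24 PM→5:20 PM; 10 h 50 min − 75 min = 9 h 35 min
Total credited: 26 h 50 min.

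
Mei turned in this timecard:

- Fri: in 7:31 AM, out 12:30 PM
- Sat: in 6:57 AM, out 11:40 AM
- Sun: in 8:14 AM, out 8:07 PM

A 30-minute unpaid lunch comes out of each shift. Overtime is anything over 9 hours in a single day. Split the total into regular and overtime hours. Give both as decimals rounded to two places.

Fri: 7:31 AM–12:30 PM = 4 h 59 min; less 30 min break → 4 h 29 min
Sat: 6:57 AM–11:40 AM = 4 h 43 min; less 30 min break → 4 h 13 min
Sun: 8:14 AM–8:07 PM = 11 h 53 min; less 30 min break → 11 h 23 min
Fri reg 4 h 29 min / OT 0 h 0 min; Sat reg 4 h 13 min / OT 0 h 0 min; Sun reg 9 h 0 min / OT 2 h 23 min.
Totals: regular 17 h 42 min, overtime 2 h 23 min.

Regular 17.70 hours, overtime 2.38 hours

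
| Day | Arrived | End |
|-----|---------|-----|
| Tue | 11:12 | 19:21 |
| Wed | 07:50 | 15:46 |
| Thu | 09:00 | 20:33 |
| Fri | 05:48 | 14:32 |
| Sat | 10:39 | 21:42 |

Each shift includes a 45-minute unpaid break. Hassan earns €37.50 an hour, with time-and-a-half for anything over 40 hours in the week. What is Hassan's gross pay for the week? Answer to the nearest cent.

Tue: 11:12–19:21 = 8 h 9 min; less 45 min break → 7 h 24 min
Wed: 07:50–15:46 = 7 h 56 min; less 45 min break → 7 h 11 min
Thu: 09:00–20:33 = 11 h 33 min; less 45 min break → 10 h 48 min
Fri: 05:48–14:32 = 8 h 44 min; less 45 min break → 7 h 59 min
Sat: 10:39–21:42 = 11 h 3 min; less 45 min break → 10 h 18 min
Total worked: 43 h 40 min = 2620 min.
Regular 40 h 0 min = 2400 min at €37.50/h; overtime 3 h 40 min = 220 min at €56.25/h.
Pay = (2400 × €37.50 + 220 × €56.25) ÷ 60 = €1706.25.

€1706.25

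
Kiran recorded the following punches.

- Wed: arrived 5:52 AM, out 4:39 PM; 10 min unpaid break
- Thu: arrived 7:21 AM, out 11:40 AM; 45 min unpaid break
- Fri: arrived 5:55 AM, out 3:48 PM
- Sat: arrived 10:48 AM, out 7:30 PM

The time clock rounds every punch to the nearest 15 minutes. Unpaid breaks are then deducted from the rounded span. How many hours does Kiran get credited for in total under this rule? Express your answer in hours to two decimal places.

Wed: in 5:52 AM→5:45 AM, out 4:39 PM→4:45 PM; 11 h 0 min − 10 min = 10 h 50 min
Thu: in 7:21 AM→7:15 AM, out 11:40 AM→11:45 AM; 4 h 30 min − 45 min = 3 h 45 min
Fri: in 5:55 AM→6:00 AM, out 3:48 PM→3:45 PM; 9 h 45 min
Sat: in 10:48 AM→10:45 AM, out 7:30 PM→7:30 PM; 8 h 45 min
Total credited: 33 h 5 min.

33.08 hours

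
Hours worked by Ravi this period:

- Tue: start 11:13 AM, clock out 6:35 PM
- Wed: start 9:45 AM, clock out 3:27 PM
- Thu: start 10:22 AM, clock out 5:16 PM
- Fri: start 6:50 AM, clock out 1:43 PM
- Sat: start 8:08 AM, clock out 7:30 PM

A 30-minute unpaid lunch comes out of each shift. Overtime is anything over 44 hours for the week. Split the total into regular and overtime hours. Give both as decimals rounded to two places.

Regular 35.72 hours, overtime 0.00 hours

Tue: 11:13 AM–6:35 PM = 7 h 22 min; less 30 min break → 6 h 52 min
Wed: 9:45 AM–3:27 PM = 5 h 42 min; less 30 min break → 5 h 12 min
Thu: 10:22 AM–5:16 PM = 6 h 54 min; less 30 min break → 6 h 24 min
Fri: 6:50 AM–1:43 PM = 6 h 53 min; less 30 min break → 6 h 23 min
Sat: 8:08 AM–7:30 PM = 11 h 22 min; less 30 min break → 10 h 52 min
Total worked: 35 h 43 min = 35.72 h.
Threshold 44 h → overtime 0 h 0 min, regular 35 h 43 min.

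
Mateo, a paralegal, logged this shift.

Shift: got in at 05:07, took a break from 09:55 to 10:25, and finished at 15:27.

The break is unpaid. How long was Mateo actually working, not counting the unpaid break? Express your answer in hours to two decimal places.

Shift: 05:07–15:27 = 10 h 20 min; less 30 min break → 9 h 50 min

9.83 hours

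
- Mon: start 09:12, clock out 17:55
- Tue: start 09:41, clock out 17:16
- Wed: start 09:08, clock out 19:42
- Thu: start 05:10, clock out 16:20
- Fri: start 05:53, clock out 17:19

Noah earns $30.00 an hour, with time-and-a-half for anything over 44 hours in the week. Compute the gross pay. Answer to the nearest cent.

Mon: 09:12–17:55 = 8 h 43 min
Tue: 09:41–17:16 = 7 h 35 min
Wed: 09:08–19:42 = 10 h 34 min
Thu: 05:10–16:20 = 11 h 10 min
Fri: 05:53–17:19 = 11 h 26 min
Total worked: 49 h 28 min = 2968 min.
Regular 44 h 0 min = 2640 min at $30.00/h; overtime 5 h 28 min = 328 min at $45.00/h.
Pay = (2640 × $30.00 + 328 × $45.00) ÷ 60 = $1566.00.

$1566.00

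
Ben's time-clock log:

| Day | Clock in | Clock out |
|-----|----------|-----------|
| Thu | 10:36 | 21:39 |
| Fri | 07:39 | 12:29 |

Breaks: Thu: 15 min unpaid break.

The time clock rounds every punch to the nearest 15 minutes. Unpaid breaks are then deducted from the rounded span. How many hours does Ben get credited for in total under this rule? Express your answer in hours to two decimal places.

15.75 hours

Thu: in 10:36→10:30, out 21:39→21:45; 11 h 15 min − 15 min = 11 h 0 min
Fri: in 07:39→07:45, out 12:29→12:30; 4 h 45 min
Total credited: 15 h 45 min.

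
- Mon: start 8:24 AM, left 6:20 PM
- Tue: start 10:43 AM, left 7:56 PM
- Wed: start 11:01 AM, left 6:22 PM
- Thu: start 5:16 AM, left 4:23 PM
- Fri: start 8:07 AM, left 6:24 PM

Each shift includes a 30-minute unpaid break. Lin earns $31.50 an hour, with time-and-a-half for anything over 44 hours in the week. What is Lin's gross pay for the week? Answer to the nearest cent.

$1452.15

Mon: 8:24 AM–6:20 PM = 9 h 56 min; less 30 min break → 9 h 26 min
Tue: 10:43 AM–7:56 PM = 9 h 13 min; less 30 min break → 8 h 43 min
Wed: 11:01 AM–6:22 PM = 7 h 21 min; less 30 min break → 6 h 51 min
Thu: 5:16 AM–4:23 PM = 11 h 7 min; less 30 min break → 10 h 37 min
Fri: 8:07 AM–6:24 PM = 10 h 17 min; less 30 min break → 9 h 47 min
Total worked: 45 h 24 min = 2724 min.
Regular 44 h 0 min = 2640 min at $31.50/h; overtime 1 h 24 min = 84 min at $47.25/h.
Pay = (2640 × $31.50 + 84 × $47.25) ÷ 60 = $1452.15.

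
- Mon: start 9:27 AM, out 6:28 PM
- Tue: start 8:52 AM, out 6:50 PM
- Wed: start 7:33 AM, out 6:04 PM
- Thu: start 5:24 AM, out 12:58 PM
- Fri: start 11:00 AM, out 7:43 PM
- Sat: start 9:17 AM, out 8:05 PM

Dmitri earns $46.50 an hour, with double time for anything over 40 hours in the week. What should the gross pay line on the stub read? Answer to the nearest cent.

Mon: 9:27 AM–6:28 PM = 9 h 1 min
Tue: 8:52 AM–6:50 PM = 9 h 58 min
Wed: 7:33 AM–6:04 PM = 10 h 31 min
Thu: 5:24 AM–12:58 PM = 7 h 34 min
Fri: 11:00 AM–7:43 PM = 8 h 43 min
Sat: 9:17 AM–8:05 PM = 10 h 48 min
Total worked: 56 h 35 min = 3395 min.
Regular 40 h 0 min = 2400 min at $46.50/h; overtime 16 h 35 min = 995 min at $93.00/h.
Pay = (2400 × $46.50 + 995 × $93.00) ÷ 60 = $3402.25.

$3402.25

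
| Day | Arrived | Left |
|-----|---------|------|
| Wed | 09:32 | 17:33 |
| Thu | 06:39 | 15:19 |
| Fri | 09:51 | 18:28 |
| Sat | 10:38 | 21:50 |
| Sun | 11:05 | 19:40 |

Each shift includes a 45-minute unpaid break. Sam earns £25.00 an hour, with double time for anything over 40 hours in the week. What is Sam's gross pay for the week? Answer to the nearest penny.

Wed: 09:32–17:33 = 8 h 1 min; less 45 min break → 7 h 16 min
Thu: 06:39–15:19 = 8 h 40 min; less 45 min break → 7 h 55 min
Fri: 09:51–18:28 = 8 h 37 min; less 45 min break → 7 h 52 min
Sat: 10:38–21:50 = 11 h 12 min; less 45 min break → 10 h 27 min
Sun: 11:05–19:40 = 8 h 35 min; less 45 min break → 7 h 50 min
Total worked: 41 h 20 min = 2480 min.
Regular 40 h 0 min = 2400 min at £25.00/h; overtime 1 h 20 min = 80 min at £50.00/h.
Pay = (2400 × £25.00 + 80 × £50.00) ÷ 60 = £1066.67.

£1066.67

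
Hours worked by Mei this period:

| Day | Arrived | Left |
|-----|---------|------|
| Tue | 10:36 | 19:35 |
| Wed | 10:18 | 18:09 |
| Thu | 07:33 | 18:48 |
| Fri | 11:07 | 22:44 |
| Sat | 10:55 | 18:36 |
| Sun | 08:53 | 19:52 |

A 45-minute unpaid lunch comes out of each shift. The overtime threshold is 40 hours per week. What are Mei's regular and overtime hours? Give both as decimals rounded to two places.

Regular 40.00 hours, overtime 13.87 hours

Tue: 10:36–19:35 = 8 h 59 min; less 45 min break → 8 h 14 min
Wed: 10:18–18:09 = 7 h 51 min; less 45 min break → 7 h 6 min
Thu: 07:33–18:48 = 11 h 15 min; less 45 min break → 10 h 30 min
Fri: 11:07–22:44 = 11 h 37 min; less 45 min break → 10 h 52 min
Sat: 10:55–18:36 = 7 h 41 min; less 45 min break → 6 h 56 min
Sun: 08:53–19:52 = 10 h 59 min; less 45 min break → 10 h 14 min
Total worked: 53 h 52 min = 53.87 h.
Threshold 40 h → overtime 13 h 52 min, regular 40 h 0 min.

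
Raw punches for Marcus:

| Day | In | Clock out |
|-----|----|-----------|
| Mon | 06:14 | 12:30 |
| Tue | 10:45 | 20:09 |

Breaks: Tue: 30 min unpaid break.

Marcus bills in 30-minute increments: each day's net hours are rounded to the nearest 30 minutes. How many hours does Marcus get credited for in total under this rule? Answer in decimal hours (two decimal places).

15.50 hours

Mon: 06:14–12:30 = 6 h 16 min → rounds to 6 h 30 min
Tue: 10:45–20:09 = 9 h 24 min − 30 min = 8 h 54 min → rounds to 9 h 0 min
Total credited: 15 h 30 min.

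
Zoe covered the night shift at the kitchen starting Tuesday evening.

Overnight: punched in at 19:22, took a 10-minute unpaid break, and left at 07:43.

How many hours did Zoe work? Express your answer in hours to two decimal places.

Overnight: 19:22 → midnight = 4 h 38 min; midnight → 07:43 = 7 h 43 min; span 12 h 21 min; less 10 min break → 12 h 11 min

12.18 hours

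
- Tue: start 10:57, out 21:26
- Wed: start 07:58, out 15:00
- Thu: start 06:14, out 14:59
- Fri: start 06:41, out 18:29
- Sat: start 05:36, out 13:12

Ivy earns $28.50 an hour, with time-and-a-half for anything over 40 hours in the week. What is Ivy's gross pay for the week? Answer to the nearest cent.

$1382.25

Tue: 10:57–21:26 = 10 h 29 min
Wed: 07:58–15:00 = 7 h 2 min
Thu: 06:14–14:59 = 8 h 45 min
Fri: 06:41–18:29 = 11 h 48 min
Sat: 05:36–13:12 = 7 h 36 min
Total worked: 45 h 40 min = 2740 min.
Regular 40 h 0 min = 2400 min at $28.50/h; overtime 5 h 40 min = 340 min at $42.75/h.
Pay = (2400 × $28.50 + 340 × $42.75) ÷ 60 = $1382.25.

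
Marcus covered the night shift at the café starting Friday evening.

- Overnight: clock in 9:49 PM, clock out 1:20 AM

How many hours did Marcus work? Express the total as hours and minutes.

Overnight: 9:49 PM → midnight = 2 h 11 min; midnight → 1:20 AM = 1 h 20 min; span 3 h 31 min

3 h 31 min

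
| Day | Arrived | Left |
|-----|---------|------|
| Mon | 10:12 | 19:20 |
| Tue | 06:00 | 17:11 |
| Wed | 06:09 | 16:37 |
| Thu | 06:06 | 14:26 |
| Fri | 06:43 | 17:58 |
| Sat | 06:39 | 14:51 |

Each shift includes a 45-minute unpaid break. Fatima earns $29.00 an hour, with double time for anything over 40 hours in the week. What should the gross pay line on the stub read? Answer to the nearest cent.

Mon: 10:12–19:20 = 9 h 8 min; less 45 min break → 8 h 23 min
Tue: 06:00–17:11 = 11 h 11 min; less 45 min break → 10 h 26 min
Wed: 06:09–16:37 = 10 h 28 min; less 45 min break → 9 h 43 min
Thu: 06:06–14:26 = 8 h 20 min; less 45 min break → 7 h 35 min
Fri: 06:43–17:58 = 11 h 15 min; less 45 min break → 10 h 30 min
Sat: 06:39–14:51 = 8 h 12 min; less 45 min break → 7 h 27 min
Total worked: 54 h 4 min = 3244 min.
Regular 40 h 0 min = 2400 min at $29.00/h; overtime 14 h 4 min = 844 min at $58.00/h.
Pay = (2400 × $29.00 + 844 × $58.00) ÷ 60 = $1975.87.

$1975.87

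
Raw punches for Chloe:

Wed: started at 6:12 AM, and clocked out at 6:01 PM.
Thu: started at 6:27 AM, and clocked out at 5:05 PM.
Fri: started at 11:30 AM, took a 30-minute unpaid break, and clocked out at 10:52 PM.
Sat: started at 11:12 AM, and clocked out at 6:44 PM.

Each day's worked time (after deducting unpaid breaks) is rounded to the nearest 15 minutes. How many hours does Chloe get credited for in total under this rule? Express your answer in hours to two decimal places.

40.75 hours

Wed: 6:12 AM–6:01 PM = 11 h 49 min → rounds to 11 h 45 min
Thu: 6:27 AM–5:05 PM = 10 h 38 min → rounds to 10 h 45 min
Fri: 11:30 AM–10:52 PM = 11 h 22 min − 30 min = 10 h 52 min → rounds to 10 h 45 min
Sat: 11:12 AM–6:44 PM = 7 h 32 min → rounds to 7 h 30 min
Total credited: 40 h 45 min.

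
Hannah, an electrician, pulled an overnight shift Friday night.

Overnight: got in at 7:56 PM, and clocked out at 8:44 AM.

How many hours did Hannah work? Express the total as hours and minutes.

Overnight: 7:56 PM → midnight = 4 h 4 min; midnight → 8:44 AM = 8 h 44 min; span 12 h 48 min

12 h 48 min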